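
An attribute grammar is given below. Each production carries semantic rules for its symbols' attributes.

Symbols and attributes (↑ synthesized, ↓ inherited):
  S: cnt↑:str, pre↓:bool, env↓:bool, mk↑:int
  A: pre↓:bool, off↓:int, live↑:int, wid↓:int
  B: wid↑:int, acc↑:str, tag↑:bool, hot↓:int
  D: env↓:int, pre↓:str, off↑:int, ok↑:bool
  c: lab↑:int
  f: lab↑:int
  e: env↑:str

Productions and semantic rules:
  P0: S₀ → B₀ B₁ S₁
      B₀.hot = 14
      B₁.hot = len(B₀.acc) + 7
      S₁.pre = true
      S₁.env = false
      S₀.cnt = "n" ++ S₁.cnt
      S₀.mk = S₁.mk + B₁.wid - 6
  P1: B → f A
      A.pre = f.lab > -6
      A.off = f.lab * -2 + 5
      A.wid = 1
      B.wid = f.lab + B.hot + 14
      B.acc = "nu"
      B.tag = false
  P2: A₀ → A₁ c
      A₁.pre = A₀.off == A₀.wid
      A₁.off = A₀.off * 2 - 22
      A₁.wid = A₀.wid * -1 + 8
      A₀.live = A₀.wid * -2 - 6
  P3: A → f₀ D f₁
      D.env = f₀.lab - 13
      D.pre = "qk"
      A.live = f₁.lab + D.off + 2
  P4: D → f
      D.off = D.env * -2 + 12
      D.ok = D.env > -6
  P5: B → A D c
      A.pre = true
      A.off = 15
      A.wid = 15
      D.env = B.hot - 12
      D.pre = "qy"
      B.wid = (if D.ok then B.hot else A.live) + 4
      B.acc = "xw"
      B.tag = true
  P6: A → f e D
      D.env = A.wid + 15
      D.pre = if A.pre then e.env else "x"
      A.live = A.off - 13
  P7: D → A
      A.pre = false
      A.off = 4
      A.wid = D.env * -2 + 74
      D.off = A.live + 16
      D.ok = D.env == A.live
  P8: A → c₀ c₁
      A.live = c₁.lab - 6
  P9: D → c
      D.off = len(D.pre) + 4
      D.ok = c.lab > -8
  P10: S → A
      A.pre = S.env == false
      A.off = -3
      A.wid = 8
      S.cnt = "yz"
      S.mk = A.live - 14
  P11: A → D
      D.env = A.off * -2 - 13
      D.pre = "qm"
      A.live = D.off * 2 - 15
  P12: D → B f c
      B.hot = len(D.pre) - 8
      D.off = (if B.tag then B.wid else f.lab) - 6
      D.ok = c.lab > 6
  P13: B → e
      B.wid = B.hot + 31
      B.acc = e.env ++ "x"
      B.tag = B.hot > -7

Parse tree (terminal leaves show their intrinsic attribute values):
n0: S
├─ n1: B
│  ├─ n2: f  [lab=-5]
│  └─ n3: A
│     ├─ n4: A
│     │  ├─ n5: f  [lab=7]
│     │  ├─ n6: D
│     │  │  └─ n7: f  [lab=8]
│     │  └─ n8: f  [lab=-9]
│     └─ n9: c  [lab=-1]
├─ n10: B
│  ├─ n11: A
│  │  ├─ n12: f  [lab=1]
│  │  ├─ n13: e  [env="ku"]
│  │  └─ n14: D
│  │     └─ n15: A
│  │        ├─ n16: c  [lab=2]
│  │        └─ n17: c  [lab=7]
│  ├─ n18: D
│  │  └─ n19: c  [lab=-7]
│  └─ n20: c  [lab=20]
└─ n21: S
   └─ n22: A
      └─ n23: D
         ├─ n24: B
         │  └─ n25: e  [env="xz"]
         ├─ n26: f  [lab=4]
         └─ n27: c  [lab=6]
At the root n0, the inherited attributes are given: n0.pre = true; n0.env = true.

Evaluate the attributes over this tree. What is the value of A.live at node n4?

17

1. n0.pre = true  [given at root]
2. n0.env = true  [given at root]
3. n1.hot = 14  [14]
4. n2.lab = -5  [terminal]
5. n3.pre = true  [f.lab > -6]
6. n3.off = 15  [f.lab * -2 + 5]
7. n3.wid = 1  [1]
8. n4.pre = false  [A₀.off == A₀.wid]
9. n4.off = 8  [A₀.off * 2 - 22]
10. n4.wid = 7  [A₀.wid * -1 + 8]
11. n5.lab = 7  [terminal]
12. n6.env = -6  [f₀.lab - 13]
13. n6.pre = "qk"  ["qk"]
14. n7.lab = 8  [terminal]
15. n6.off = 24  [D.env * -2 + 12]
16. n6.ok = false  [D.env > -6]
17. n8.lab = -9  [terminal]
18. n4.live = 17  [f₁.lab + D.off + 2]
19. n9.lab = -1  [terminal]
20. n3.live = -8  [A₀.wid * -2 - 6]
21. n1.wid = 23  [f.lab + B.hot + 14]
22. n1.acc = "nu"  ["nu"]
23. n1.tag = false  [false]
24. n10.hot = 9  [len(B₀.acc) + 7]
25. n11.pre = true  [true]
26. n11.off = 15  [15]
27. n11.wid = 15  [15]
28. n12.lab = 1  [terminal]
29. n13.env = "ku"  [terminal]
30. n14.env = 30  [A.wid + 15]
31. n14.pre = "ku"  [if A.pre then e.env else "x"]
32. n15.pre = false  [false]
33. n15.off = 4  [4]
34. n15.wid = 14  [D.env * -2 + 74]
35. n16.lab = 2  [terminal]
36. n17.lab = 7  [terminal]
37. n15.live = 1  [c₁.lab - 6]
38. n14.off = 17  [A.live + 16]
39. n14.ok = false  [D.env == A.live]
40. n11.live = 2  [A.off - 13]
41. n18.env = -3  [B.hot - 12]
42. n18.pre = "qy"  ["qy"]
43. n19.lab = -7  [terminal]
44. n18.off = 6  [len(D.pre) + 4]
45. n18.ok = true  [c.lab > -8]
46. n20.lab = 20  [terminal]
47. n10.wid = 13  [(if D.ok then B.hot else A.live) + 4]
48. n10.acc = "xw"  ["xw"]
49. n10.tag = true  [true]
50. n21.pre = true  [true]
51. n21.env = false  [false]
52. n22.pre = true  [S.env == false]
53. n22.off = -3  [-3]
54. n22.wid = 8  [8]
55. n23.env = -7  [A.off * -2 - 13]
56. n23.pre = "qm"  ["qm"]
57. n24.hot = -6  [len(D.pre) - 8]
58. n25.env = "xz"  [terminal]
59. n24.wid = 25  [B.hot + 31]
60. n24.acc = "xzx"  [e.env ++ "x"]
61. n24.tag = true  [B.hot > -7]
62. n26.lab = 4  [terminal]
63. n27.lab = 6  [terminal]
64. n23.off = 19  [(if B.tag then B.wid else f.lab) - 6]
65. n23.ok = false  [c.lab > 6]
66. n22.live = 23  [D.off * 2 - 15]
67. n21.cnt = "yz"  ["yz"]
68. n21.mk = 9  [A.live - 14]
69. n0.cnt = "nyz"  ["n" ++ S₁.cnt]
70. n0.mk = 16  [S₁.mk + B₁.wid - 6]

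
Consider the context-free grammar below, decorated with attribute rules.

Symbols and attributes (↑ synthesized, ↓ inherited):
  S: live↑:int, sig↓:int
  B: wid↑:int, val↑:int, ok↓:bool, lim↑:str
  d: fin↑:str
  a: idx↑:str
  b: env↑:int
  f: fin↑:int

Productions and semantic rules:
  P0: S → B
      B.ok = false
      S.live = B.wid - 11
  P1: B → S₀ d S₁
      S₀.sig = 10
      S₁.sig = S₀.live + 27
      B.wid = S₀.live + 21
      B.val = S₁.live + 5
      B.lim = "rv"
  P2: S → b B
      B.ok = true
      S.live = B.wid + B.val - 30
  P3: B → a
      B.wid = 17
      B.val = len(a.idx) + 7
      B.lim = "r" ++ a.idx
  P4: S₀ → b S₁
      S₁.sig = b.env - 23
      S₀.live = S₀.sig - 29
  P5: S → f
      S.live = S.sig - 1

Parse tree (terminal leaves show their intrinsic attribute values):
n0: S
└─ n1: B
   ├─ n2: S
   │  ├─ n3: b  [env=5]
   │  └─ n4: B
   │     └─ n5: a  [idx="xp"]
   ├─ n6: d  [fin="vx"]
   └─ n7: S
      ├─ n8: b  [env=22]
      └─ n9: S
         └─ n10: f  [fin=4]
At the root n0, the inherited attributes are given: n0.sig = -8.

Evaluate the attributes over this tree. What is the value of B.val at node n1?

-1

1. n0.sig = -8  [given at root]
2. n1.ok = false  [false]
3. n2.sig = 10  [10]
4. n3.env = 5  [terminal]
5. n4.ok = true  [true]
6. n5.idx = "xp"  [terminal]
7. n4.wid = 17  [17]
8. n4.val = 9  [len(a.idx) + 7]
9. n4.lim = "rxp"  ["r" ++ a.idx]
10. n2.live = -4  [B.wid + B.val - 30]
11. n6.fin = "vx"  [terminal]
12. n7.sig = 23  [S₀.live + 27]
13. n8.env = 22  [terminal]
14. n9.sig = -1  [b.env - 23]
15. n10.fin = 4  [terminal]
16. n9.live = -2  [S.sig - 1]
17. n7.live = -6  [S₀.sig - 29]
18. n1.wid = 17  [S₀.live + 21]
19. n1.val = -1  [S₁.live + 5]
20. n1.lim = "rv"  ["rv"]
21. n0.live = 6  [B.wid - 11]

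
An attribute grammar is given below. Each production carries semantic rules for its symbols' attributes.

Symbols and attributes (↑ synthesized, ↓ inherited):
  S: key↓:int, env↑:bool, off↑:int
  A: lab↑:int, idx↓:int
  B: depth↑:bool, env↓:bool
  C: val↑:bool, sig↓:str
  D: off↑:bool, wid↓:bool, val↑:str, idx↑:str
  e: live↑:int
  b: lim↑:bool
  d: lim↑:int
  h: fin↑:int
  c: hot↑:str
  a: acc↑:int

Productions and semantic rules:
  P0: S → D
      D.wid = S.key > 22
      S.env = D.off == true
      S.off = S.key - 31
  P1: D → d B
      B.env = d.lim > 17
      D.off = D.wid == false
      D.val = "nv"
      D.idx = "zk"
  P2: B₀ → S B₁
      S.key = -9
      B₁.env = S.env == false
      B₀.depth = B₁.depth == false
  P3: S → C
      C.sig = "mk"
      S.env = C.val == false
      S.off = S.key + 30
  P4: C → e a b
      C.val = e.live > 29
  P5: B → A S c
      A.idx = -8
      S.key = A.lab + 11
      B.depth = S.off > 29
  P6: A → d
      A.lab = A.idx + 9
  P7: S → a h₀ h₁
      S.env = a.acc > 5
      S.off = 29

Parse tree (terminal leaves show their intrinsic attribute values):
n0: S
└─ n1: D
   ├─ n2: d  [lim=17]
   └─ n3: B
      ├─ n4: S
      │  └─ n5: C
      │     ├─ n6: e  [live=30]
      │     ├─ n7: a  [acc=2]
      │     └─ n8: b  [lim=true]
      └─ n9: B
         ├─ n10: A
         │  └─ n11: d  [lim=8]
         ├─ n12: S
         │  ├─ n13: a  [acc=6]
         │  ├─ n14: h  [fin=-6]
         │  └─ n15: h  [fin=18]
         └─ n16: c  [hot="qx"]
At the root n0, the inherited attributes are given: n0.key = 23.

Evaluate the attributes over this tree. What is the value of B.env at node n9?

1. n0.key = 23  [given at root]
2. n1.wid = true  [S.key > 22]
3. n2.lim = 17  [terminal]
4. n3.env = false  [d.lim > 17]
5. n4.key = -9  [-9]
6. n5.sig = "mk"  ["mk"]
7. n6.live = 30  [terminal]
8. n7.acc = 2  [terminal]
9. n8.lim = true  [terminal]
10. n5.val = true  [e.live > 29]
11. n4.env = false  [C.val == false]
12. n4.off = 21  [S.key + 30]
13. n9.env = true  [S.env == false]
14. n10.idx = -8  [-8]
15. n11.lim = 8  [terminal]
16. n10.lab = 1  [A.idx + 9]
17. n12.key = 12  [A.lab + 11]
18. n13.acc = 6  [terminal]
19. n14.fin = -6  [terminal]
20. n15.fin = 18  [terminal]
21. n12.env = true  [a.acc > 5]
22. n12.off = 29  [29]
23. n16.hot = "qx"  [terminal]
24. n9.depth = false  [S.off > 29]
25. n3.depth = true  [B₁.depth == false]
26. n1.off = false  [D.wid == false]
27. n1.val = "nv"  ["nv"]
28. n1.idx = "zk"  ["zk"]
29. n0.env = false  [D.off == true]
30. n0.off = -8  [S.key - 31]

true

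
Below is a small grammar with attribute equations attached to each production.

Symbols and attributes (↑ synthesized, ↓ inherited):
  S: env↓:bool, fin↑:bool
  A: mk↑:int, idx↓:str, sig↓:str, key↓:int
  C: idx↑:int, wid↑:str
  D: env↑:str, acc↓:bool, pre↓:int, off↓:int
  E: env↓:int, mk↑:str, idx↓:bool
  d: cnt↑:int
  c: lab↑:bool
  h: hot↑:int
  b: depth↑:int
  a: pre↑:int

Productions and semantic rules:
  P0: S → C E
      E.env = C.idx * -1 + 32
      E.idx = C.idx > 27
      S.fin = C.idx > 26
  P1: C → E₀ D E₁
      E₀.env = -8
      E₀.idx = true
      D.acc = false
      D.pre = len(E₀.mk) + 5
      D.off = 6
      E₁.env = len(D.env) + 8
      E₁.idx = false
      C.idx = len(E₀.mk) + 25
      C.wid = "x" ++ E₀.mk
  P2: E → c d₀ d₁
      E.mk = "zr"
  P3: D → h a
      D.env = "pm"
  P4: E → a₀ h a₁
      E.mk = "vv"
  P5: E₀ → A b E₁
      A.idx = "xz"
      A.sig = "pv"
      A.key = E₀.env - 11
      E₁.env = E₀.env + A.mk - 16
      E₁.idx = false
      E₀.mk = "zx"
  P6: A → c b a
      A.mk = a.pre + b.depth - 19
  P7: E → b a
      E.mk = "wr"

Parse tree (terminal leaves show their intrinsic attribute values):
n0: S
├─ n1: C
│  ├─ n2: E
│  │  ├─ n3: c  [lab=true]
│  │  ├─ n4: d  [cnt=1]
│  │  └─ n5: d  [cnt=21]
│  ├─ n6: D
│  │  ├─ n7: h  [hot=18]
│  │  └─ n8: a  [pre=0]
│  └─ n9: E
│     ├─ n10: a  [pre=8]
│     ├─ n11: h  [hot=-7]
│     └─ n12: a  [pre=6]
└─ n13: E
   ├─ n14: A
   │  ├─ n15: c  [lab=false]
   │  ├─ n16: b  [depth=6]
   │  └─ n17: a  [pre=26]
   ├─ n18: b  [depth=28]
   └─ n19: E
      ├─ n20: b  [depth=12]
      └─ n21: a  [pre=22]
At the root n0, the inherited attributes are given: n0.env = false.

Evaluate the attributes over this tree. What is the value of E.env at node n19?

2

1. n0.env = false  [given at root]
2. n2.env = -8  [-8]
3. n2.idx = true  [true]
4. n3.lab = true  [terminal]
5. n4.cnt = 1  [terminal]
6. n5.cnt = 21  [terminal]
7. n2.mk = "zr"  ["zr"]
8. n6.acc = false  [false]
9. n6.pre = 7  [len(E₀.mk) + 5]
10. n6.off = 6  [6]
11. n7.hot = 18  [terminal]
12. n8.pre = 0  [terminal]
13. n6.env = "pm"  ["pm"]
14. n9.env = 10  [len(D.env) + 8]
15. n9.idx = false  [false]
16. n10.pre = 8  [terminal]
17. n11.hot = -7  [terminal]
18. n12.pre = 6  [terminal]
19. n9.mk = "vv"  ["vv"]
20. n1.idx = 27  [len(E₀.mk) + 25]
21. n1.wid = "xzr"  ["x" ++ E₀.mk]
22. n13.env = 5  [C.idx * -1 + 32]
23. n13.idx = false  [C.idx > 27]
24. n14.idx = "xz"  ["xz"]
25. n14.sig = "pv"  ["pv"]
26. n14.key = -6  [E₀.env - 11]
27. n15.lab = false  [terminal]
28. n16.depth = 6  [terminal]
29. n17.pre = 26  [terminal]
30. n14.mk = 13  [a.pre + b.depth - 19]
31. n18.depth = 28  [terminal]
32. n19.env = 2  [E₀.env + A.mk - 16]
33. n19.idx = false  [false]
34. n20.depth = 12  [terminal]
35. n21.pre = 22  [terminal]
36. n19.mk = "wr"  ["wr"]
37. n13.mk = "zx"  ["zx"]
38. n0.fin = true  [C.idx > 26]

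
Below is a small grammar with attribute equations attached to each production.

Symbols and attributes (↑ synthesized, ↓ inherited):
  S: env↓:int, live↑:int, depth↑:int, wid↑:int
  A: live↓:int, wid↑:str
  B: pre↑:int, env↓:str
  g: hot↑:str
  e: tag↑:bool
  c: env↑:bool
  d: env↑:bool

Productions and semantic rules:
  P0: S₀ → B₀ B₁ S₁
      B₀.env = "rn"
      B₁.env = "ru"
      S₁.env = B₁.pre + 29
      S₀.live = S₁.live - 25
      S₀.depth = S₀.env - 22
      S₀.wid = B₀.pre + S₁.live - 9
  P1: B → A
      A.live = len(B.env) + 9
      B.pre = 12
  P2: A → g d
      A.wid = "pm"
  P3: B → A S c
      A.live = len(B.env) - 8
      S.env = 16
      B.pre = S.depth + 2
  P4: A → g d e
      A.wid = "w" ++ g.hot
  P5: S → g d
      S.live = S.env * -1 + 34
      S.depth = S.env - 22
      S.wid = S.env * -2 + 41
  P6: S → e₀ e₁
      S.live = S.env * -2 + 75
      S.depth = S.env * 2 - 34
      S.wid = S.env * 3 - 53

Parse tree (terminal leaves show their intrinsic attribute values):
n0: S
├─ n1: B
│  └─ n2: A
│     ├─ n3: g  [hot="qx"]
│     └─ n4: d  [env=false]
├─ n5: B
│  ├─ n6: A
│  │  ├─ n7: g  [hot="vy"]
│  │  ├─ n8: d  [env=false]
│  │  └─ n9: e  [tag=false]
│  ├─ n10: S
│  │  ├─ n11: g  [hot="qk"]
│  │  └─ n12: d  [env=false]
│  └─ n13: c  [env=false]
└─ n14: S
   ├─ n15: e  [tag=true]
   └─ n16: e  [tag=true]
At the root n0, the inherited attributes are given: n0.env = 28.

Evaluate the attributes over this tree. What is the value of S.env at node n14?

1. n0.env = 28  [given at root]
2. n1.env = "rn"  ["rn"]
3. n2.live = 11  [len(B.env) + 9]
4. n3.hot = "qx"  [terminal]
5. n4.env = false  [terminal]
6. n2.wid = "pm"  ["pm"]
7. n1.pre = 12  [12]
8. n5.env = "ru"  ["ru"]
9. n6.live = -6  [len(B.env) - 8]
10. n7.hot = "vy"  [terminal]
11. n8.env = false  [terminal]
12. n9.tag = false  [terminal]
13. n6.wid = "wvy"  ["w" ++ g.hot]
14. n10.env = 16  [16]
15. n11.hot = "qk"  [terminal]
16. n12.env = false  [terminal]
17. n10.live = 18  [S.env * -1 + 34]
18. n10.depth = -6  [S.env - 22]
19. n10.wid = 9  [S.env * -2 + 41]
20. n13.env = false  [terminal]
21. n5.pre = -4  [S.depth + 2]
22. n14.env = 25  [B₁.pre + 29]
23. n15.tag = true  [terminal]
24. n16.tag = true  [terminal]
25. n14.live = 25  [S.env * -2 + 75]
26. n14.depth = 16  [S.env * 2 - 34]
27. n14.wid = 22  [S.env * 3 - 53]
28. n0.live = 0  [S₁.live - 25]
29. n0.depth = 6  [S₀.env - 22]
30. n0.wid = 28  [B₀.pre + S₁.live - 9]

25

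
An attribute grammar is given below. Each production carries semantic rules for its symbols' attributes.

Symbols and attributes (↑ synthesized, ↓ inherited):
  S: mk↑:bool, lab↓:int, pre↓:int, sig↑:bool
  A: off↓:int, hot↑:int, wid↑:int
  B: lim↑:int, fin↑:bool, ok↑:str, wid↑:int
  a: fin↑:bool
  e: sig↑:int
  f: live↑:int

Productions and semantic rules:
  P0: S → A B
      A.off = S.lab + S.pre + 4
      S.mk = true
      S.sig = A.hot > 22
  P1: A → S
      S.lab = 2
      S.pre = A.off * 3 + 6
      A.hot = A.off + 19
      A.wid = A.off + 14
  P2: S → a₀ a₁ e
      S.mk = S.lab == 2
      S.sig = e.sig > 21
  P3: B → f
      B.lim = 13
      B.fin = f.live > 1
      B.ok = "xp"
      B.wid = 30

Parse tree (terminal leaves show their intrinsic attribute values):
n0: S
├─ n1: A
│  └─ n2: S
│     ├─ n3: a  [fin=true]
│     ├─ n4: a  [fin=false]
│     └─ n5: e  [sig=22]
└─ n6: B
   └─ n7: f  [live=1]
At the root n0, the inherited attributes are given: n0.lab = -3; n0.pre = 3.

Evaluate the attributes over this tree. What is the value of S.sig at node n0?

1. n0.lab = -3  [given at root]
2. n0.pre = 3  [given at root]
3. n1.off = 4  [S.lab + S.pre + 4]
4. n2.lab = 2  [2]
5. n2.pre = 18  [A.off * 3 + 6]
6. n3.fin = true  [terminal]
7. n4.fin = false  [terminal]
8. n5.sig = 22  [terminal]
9. n2.mk = true  [S.lab == 2]
10. n2.sig = true  [e.sig > 21]
11. n1.hot = 23  [A.off + 19]
12. n1.wid = 18  [A.off + 14]
13. n7.live = 1  [terminal]
14. n6.lim = 13  [13]
15. n6.fin = false  [f.live > 1]
16. n6.ok = "xp"  ["xp"]
17. n6.wid = 30  [30]
18. n0.mk = true  [true]
19. n0.sig = true  [A.hot > 22]

true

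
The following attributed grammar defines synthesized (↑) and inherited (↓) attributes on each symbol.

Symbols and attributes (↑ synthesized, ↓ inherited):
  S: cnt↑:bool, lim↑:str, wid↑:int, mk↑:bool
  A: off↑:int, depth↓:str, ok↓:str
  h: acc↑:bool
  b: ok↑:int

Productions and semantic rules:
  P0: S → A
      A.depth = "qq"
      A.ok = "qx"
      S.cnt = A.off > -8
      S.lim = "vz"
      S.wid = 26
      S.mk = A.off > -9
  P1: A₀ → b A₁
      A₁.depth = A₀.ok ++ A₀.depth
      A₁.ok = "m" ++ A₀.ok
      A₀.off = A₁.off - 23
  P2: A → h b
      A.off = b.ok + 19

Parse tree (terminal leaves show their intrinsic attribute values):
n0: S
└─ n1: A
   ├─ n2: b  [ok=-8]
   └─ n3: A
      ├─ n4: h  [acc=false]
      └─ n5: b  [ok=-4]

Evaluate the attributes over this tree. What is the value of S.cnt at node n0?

1. n1.depth = "qq"  ["qq"]
2. n1.ok = "qx"  ["qx"]
3. n2.ok = -8  [terminal]
4. n3.depth = "qxqq"  [A₀.ok ++ A₀.depth]
5. n3.ok = "mqx"  ["m" ++ A₀.ok]
6. n4.acc = false  [terminal]
7. n5.ok = -4  [terminal]
8. n3.off = 15  [b.ok + 19]
9. n1.off = -8  [A₁.off - 23]
10. n0.cnt = false  [A.off > -8]
11. n0.lim = "vz"  ["vz"]
12. n0.wid = 26  [26]
13. n0.mk = true  [A.off > -9]

false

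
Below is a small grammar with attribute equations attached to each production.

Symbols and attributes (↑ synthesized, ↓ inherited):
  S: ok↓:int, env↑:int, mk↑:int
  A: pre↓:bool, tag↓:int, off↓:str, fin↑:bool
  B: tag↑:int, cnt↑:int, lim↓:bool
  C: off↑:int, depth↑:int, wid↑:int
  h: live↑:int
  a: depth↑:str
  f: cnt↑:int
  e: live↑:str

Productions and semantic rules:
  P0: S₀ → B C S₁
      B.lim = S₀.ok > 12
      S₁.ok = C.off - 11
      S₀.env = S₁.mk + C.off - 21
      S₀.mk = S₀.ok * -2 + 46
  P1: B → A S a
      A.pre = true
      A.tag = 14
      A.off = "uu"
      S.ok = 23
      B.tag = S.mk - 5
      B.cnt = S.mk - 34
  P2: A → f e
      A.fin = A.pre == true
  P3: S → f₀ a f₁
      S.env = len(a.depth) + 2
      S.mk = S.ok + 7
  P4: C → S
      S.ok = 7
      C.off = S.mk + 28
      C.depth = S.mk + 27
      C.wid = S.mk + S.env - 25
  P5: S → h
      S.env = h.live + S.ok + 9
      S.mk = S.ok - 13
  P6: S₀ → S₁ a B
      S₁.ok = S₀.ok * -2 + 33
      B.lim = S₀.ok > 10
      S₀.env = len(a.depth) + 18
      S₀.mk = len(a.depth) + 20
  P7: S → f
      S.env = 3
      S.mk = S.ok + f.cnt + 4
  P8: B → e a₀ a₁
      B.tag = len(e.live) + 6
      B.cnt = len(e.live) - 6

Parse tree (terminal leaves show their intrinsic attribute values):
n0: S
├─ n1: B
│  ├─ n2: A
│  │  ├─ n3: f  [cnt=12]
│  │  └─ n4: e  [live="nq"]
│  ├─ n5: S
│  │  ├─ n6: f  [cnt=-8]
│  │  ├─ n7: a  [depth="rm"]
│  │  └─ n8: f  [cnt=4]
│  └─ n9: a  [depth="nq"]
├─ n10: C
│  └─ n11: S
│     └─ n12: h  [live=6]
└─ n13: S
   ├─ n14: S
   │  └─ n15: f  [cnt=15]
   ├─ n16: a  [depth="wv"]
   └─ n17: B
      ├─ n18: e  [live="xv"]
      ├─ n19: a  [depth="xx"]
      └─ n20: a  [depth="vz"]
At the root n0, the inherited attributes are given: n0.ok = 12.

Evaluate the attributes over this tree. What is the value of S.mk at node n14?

1. n0.ok = 12  [given at root]
2. n1.lim = false  [S₀.ok > 12]
3. n2.pre = true  [true]
4. n2.tag = 14  [14]
5. n2.off = "uu"  ["uu"]
6. n3.cnt = 12  [terminal]
7. n4.live = "nq"  [terminal]
8. n2.fin = true  [A.pre == true]
9. n5.ok = 23  [23]
10. n6.cnt = -8  [terminal]
11. n7.depth = "rm"  [terminal]
12. n8.cnt = 4  [terminal]
13. n5.env = 4  [len(a.depth) + 2]
14. n5.mk = 30  [S.ok + 7]
15. n9.depth = "nq"  [terminal]
16. n1.tag = 25  [S.mk - 5]
17. n1.cnt = -4  [S.mk - 34]
18. n11.ok = 7  [7]
19. n12.live = 6  [terminal]
20. n11.env = 22  [h.live + S.ok + 9]
21. n11.mk = -6  [S.ok - 13]
22. n10.off = 22  [S.mk + 28]
23. n10.depth = 21  [S.mk + 27]
24. n10.wid = -9  [S.mk + S.env - 25]
25. n13.ok = 11  [C.off - 11]
26. n14.ok = 11  [S₀.ok * -2 + 33]
27. n15.cnt = 15  [terminal]
28. n14.env = 3  [3]
29. n14.mk = 30  [S.ok + f.cnt + 4]
30. n16.depth = "wv"  [terminal]
31. n17.lim = true  [S₀.ok > 10]
32. n18.live = "xv"  [terminal]
33. n19.depth = "xx"  [terminal]
34. n20.depth = "vz"  [terminal]
35. n17.tag = 8  [len(e.live) + 6]
36. n17.cnt = -4  [len(e.live) - 6]
37. n13.env = 20  [len(a.depth) + 18]
38. n13.mk = 22  [len(a.depth) + 20]
39. n0.env = 23  [S₁.mk + C.off - 21]
40. n0.mk = 22  [S₀.ok * -2 + 46]

30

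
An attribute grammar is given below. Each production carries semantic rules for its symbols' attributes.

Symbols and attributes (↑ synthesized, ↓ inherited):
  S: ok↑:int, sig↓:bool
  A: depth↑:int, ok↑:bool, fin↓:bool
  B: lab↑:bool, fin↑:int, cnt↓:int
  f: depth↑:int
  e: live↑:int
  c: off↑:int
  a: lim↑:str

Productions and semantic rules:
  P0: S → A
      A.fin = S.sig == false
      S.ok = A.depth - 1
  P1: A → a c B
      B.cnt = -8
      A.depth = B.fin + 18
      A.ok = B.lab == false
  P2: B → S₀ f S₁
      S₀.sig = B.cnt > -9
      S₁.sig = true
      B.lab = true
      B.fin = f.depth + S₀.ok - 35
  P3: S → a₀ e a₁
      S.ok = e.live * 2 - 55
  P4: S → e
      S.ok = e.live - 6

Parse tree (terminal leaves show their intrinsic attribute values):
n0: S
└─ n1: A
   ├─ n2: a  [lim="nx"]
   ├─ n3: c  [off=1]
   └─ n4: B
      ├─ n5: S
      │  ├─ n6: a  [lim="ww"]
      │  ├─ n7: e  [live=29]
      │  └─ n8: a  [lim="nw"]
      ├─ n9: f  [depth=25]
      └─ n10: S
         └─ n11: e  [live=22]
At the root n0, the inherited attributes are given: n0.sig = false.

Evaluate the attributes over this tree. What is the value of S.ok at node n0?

10

1. n0.sig = false  [given at root]
2. n1.fin = true  [S.sig == false]
3. n2.lim = "nx"  [terminal]
4. n3.off = 1  [terminal]
5. n4.cnt = -8  [-8]
6. n5.sig = true  [B.cnt > -9]
7. n6.lim = "ww"  [terminal]
8. n7.live = 29  [terminal]
9. n8.lim = "nw"  [terminal]
10. n5.ok = 3  [e.live * 2 - 55]
11. n9.depth = 25  [terminal]
12. n10.sig = true  [true]
13. n11.live = 22  [terminal]
14. n10.ok = 16  [e.live - 6]
15. n4.lab = true  [true]
16. n4.fin = -7  [f.depth + S₀.ok - 35]
17. n1.depth = 11  [B.fin + 18]
18. n1.ok = false  [B.lab == false]
19. n0.ok = 10  [A.depth - 1]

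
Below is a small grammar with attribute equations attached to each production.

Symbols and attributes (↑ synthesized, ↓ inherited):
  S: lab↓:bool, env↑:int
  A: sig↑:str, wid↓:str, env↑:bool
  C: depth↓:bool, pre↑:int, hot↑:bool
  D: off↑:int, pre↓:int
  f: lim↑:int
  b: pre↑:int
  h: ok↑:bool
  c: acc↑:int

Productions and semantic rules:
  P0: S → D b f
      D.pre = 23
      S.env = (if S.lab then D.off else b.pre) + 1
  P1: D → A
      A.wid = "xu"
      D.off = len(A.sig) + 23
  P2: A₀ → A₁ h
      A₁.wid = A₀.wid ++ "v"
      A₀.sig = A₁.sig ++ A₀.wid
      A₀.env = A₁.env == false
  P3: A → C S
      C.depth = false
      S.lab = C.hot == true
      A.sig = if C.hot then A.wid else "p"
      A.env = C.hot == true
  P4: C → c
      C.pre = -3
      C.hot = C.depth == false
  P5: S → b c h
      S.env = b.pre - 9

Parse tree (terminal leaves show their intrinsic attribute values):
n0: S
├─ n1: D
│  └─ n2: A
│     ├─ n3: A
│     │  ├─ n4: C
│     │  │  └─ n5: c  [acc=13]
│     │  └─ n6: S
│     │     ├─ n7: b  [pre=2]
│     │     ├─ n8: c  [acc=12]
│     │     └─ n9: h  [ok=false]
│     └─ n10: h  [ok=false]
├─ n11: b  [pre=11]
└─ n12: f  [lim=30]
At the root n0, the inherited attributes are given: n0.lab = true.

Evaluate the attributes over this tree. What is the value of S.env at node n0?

29

1. n0.lab = true  [given at root]
2. n1.pre = 23  [23]
3. n2.wid = "xu"  ["xu"]
4. n3.wid = "xuv"  [A₀.wid ++ "v"]
5. n4.depth = false  [false]
6. n5.acc = 13  [terminal]
7. n4.pre = -3  [-3]
8. n4.hot = true  [C.depth == false]
9. n6.lab = true  [C.hot == true]
10. n7.pre = 2  [terminal]
11. n8.acc = 12  [terminal]
12. n9.ok = false  [terminal]
13. n6.env = -7  [b.pre - 9]
14. n3.sig = "xuv"  [if C.hot then A.wid else "p"]
15. n3.env = true  [C.hot == true]
16. n10.ok = false  [terminal]
17. n2.sig = "xuvxu"  [A₁.sig ++ A₀.wid]
18. n2.env = false  [A₁.env == false]
19. n1.off = 28  [len(A.sig) + 23]
20. n11.pre = 11  [terminal]
21. n12.lim = 30  [terminal]
22. n0.env = 29  [(if S.lab then D.off else b.pre) + 1]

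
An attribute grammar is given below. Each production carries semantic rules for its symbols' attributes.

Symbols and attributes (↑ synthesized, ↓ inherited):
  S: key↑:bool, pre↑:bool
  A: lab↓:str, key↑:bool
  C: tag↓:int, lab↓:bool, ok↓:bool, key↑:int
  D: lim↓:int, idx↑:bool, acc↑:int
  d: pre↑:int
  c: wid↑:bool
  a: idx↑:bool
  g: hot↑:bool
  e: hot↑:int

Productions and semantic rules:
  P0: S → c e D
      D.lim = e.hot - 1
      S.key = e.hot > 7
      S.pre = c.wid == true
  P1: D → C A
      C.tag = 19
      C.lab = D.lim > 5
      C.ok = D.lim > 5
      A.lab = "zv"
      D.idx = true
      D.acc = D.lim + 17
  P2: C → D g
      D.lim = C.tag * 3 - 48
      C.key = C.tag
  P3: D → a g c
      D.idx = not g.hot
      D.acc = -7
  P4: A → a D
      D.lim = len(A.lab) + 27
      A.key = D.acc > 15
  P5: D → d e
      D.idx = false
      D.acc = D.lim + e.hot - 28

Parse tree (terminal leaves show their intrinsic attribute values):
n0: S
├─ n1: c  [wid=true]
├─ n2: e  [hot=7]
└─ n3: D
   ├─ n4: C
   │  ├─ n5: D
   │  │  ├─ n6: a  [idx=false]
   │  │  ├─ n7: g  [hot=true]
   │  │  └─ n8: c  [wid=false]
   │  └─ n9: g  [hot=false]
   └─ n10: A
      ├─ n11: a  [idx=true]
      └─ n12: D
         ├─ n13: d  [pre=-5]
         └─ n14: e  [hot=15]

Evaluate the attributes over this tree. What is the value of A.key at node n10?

true

1. n1.wid = true  [terminal]
2. n2.hot = 7  [terminal]
3. n3.lim = 6  [e.hot - 1]
4. n4.tag = 19  [19]
5. n4.lab = true  [D.lim > 5]
6. n4.ok = true  [D.lim > 5]
7. n5.lim = 9  [C.tag * 3 - 48]
8. n6.idx = false  [terminal]
9. n7.hot = true  [terminal]
10. n8.wid = false  [terminal]
11. n5.idx = false  [not g.hot]
12. n5.acc = -7  [-7]
13. n9.hot = false  [terminal]
14. n4.key = 19  [C.tag]
15. n10.lab = "zv"  ["zv"]
16. n11.idx = true  [terminal]
17. n12.lim = 29  [len(A.lab) + 27]
18. n13.pre = -5  [terminal]
19. n14.hot = 15  [terminal]
20. n12.idx = false  [false]
21. n12.acc = 16  [D.lim + e.hot - 28]
22. n10.key = true  [D.acc > 15]
23. n3.idx = true  [true]
24. n3.acc = 23  [D.lim + 17]
25. n0.key = false  [e.hot > 7]
26. n0.pre = true  [c.wid == true]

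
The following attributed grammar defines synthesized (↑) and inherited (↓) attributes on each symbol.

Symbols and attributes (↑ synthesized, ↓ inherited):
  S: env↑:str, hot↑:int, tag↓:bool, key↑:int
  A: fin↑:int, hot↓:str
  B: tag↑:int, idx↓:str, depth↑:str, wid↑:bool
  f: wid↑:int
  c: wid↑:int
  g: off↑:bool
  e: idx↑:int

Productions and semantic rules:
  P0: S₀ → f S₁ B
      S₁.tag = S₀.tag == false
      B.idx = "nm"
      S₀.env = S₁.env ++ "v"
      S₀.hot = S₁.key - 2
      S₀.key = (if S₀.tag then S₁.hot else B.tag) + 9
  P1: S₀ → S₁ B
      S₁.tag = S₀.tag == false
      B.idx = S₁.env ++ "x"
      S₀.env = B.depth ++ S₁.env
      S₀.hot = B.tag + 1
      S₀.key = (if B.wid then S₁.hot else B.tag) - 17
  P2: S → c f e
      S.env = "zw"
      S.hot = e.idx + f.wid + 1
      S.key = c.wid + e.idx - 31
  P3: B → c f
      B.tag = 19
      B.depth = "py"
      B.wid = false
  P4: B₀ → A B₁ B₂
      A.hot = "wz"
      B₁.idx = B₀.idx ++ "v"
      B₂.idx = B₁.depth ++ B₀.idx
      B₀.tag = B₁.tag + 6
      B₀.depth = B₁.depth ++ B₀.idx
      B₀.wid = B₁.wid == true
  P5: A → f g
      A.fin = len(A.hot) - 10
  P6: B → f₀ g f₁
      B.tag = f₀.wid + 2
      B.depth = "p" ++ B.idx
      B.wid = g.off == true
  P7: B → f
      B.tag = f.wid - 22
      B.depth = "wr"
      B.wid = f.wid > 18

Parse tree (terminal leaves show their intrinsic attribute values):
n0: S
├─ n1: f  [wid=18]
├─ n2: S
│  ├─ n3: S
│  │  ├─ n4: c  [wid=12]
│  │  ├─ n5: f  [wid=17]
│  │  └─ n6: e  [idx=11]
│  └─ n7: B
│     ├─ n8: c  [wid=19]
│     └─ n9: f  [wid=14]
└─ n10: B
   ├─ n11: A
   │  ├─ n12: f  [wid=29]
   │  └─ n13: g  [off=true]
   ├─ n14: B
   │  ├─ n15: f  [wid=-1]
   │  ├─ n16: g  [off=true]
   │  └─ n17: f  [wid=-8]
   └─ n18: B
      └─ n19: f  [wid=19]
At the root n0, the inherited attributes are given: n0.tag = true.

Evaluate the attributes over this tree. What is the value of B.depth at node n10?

1. n0.tag = true  [given at root]
2. n1.wid = 18  [terminal]
3. n2.tag = false  [S₀.tag == false]
4. n3.tag = true  [S₀.tag == false]
5. n4.wid = 12  [terminal]
6. n5.wid = 17  [terminal]
7. n6.idx = 11  [terminal]
8. n3.env = "zw"  ["zw"]
9. n3.hot = 29  [e.idx + f.wid + 1]
10. n3.key = -8  [c.wid + e.idx - 31]
11. n7.idx = "zwx"  [S₁.env ++ "x"]
12. n8.wid = 19  [terminal]
13. n9.wid = 14  [terminal]
14. n7.tag = 19  [19]
15. n7.depth = "py"  ["py"]
16. n7.wid = false  [false]
17. n2.env = "pyzw"  [B.depth ++ S₁.env]
18. n2.hot = 20  [B.tag + 1]
19. n2.key = 2  [(if B.wid then S₁.hot else B.tag) - 17]
20. n10.idx = "nm"  ["nm"]
21. n11.hot = "wz"  ["wz"]
22. n12.wid = 29  [terminal]
23. n13.off = true  [terminal]
24. n11.fin = -8  [len(A.hot) - 10]
25. n14.idx = "nmv"  [B₀.idx ++ "v"]
26. n15.wid = -1  [terminal]
27. n16.off = true  [terminal]
28. n17.wid = -8  [terminal]
29. n14.tag = 1  [f₀.wid + 2]
30. n14.depth = "pnmv"  ["p" ++ B.idx]
31. n14.wid = true  [g.off == true]
32. n18.idx = "pnmvnm"  [B₁.depth ++ B₀.idx]
33. n19.wid = 19  [terminal]
34. n18.tag = -3  [f.wid - 22]
35. n18.depth = "wr"  ["wr"]
36. n18.wid = true  [f.wid > 18]
37. n10.tag = 7  [B₁.tag + 6]
38. n10.depth = "pnmvnm"  [B₁.depth ++ B₀.idx]
39. n10.wid = true  [B₁.wid == true]
40. n0.env = "pyzwv"  [S₁.env ++ "v"]
41. n0.hot = 0  [S₁.key - 2]
42. n0.key = 29  [(if S₀.tag then S₁.hot else B.tag) + 9]

"pnmvnm"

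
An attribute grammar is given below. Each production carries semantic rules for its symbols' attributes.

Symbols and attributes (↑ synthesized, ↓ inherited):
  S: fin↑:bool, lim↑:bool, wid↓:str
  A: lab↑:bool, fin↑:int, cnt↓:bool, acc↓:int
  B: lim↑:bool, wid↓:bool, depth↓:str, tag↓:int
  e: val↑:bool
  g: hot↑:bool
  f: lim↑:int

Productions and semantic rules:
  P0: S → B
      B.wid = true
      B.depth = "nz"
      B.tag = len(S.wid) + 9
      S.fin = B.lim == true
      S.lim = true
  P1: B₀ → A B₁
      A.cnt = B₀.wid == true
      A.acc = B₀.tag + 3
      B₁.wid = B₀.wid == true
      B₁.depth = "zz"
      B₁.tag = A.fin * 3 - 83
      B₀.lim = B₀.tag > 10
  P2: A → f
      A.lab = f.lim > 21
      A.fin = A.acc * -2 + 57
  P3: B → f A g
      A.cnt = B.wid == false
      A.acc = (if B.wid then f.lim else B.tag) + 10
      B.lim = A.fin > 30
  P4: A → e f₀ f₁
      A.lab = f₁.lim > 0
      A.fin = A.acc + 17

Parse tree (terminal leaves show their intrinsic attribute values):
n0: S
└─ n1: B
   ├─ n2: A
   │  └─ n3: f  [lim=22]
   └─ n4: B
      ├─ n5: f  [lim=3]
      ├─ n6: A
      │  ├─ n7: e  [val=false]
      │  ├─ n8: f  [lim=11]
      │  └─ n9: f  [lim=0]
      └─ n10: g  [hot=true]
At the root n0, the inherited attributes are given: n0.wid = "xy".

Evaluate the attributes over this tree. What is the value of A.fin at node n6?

1. n0.wid = "xy"  [given at root]
2. n1.wid = true  [true]
3. n1.depth = "nz"  ["nz"]
4. n1.tag = 11  [len(S.wid) + 9]
5. n2.cnt = true  [B₀.wid == true]
6. n2.acc = 14  [B₀.tag + 3]
7. n3.lim = 22  [terminal]
8. n2.lab = true  [f.lim > 21]
9. n2.fin = 29  [A.acc * -2 + 57]
10. n4.wid = true  [B₀.wid == true]
11. n4.depth = "zz"  ["zz"]
12. n4.tag = 4  [A.fin * 3 - 83]
13. n5.lim = 3  [terminal]
14. n6.cnt = false  [B.wid == false]
15. n6.acc = 13  [(if B.wid then f.lim else B.tag) + 10]
16. n7.val = false  [terminal]
17. n8.lim = 11  [terminal]
18. n9.lim = 0  [terminal]
19. n6.lab = false  [f₁.lim > 0]
20. n6.fin = 30  [A.acc + 17]
21. n10.hot = true  [terminal]
22. n4.lim = false  [A.fin > 30]
23. n1.lim = true  [B₀.tag > 10]
24. n0.fin = true  [B.lim == true]
25. n0.lim = true  [true]

30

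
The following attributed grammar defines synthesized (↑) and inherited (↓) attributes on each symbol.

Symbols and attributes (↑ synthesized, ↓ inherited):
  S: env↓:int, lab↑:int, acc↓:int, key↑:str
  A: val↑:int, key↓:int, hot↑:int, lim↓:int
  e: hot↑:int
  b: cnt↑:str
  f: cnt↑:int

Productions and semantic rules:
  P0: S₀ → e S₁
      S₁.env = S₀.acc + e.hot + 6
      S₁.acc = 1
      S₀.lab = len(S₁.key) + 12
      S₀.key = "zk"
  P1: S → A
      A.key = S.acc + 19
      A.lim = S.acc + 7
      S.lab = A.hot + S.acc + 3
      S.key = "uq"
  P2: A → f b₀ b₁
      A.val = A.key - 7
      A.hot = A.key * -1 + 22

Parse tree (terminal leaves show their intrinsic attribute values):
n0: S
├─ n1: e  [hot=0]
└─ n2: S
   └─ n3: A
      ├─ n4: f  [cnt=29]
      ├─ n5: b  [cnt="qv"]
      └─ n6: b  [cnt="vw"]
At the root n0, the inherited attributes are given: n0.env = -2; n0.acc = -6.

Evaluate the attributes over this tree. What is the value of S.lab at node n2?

1. n0.env = -2  [given at root]
2. n0.acc = -6  [given at root]
3. n1.hot = 0  [terminal]
4. n2.env = 0  [S₀.acc + e.hot + 6]
5. n2.acc = 1  [1]
6. n3.key = 20  [S.acc + 19]
7. n3.lim = 8  [S.acc + 7]
8. n4.cnt = 29  [terminal]
9. n5.cnt = "qv"  [terminal]
10. n6.cnt = "vw"  [terminal]
11. n3.val = 13  [A.key - 7]
12. n3.hot = 2  [A.key * -1 + 22]
13. n2.lab = 6  [A.hot + S.acc + 3]
14. n2.key = "uq"  ["uq"]
15. n0.lab = 14  [len(S₁.key) + 12]
16. n0.key = "zk"  ["zk"]

6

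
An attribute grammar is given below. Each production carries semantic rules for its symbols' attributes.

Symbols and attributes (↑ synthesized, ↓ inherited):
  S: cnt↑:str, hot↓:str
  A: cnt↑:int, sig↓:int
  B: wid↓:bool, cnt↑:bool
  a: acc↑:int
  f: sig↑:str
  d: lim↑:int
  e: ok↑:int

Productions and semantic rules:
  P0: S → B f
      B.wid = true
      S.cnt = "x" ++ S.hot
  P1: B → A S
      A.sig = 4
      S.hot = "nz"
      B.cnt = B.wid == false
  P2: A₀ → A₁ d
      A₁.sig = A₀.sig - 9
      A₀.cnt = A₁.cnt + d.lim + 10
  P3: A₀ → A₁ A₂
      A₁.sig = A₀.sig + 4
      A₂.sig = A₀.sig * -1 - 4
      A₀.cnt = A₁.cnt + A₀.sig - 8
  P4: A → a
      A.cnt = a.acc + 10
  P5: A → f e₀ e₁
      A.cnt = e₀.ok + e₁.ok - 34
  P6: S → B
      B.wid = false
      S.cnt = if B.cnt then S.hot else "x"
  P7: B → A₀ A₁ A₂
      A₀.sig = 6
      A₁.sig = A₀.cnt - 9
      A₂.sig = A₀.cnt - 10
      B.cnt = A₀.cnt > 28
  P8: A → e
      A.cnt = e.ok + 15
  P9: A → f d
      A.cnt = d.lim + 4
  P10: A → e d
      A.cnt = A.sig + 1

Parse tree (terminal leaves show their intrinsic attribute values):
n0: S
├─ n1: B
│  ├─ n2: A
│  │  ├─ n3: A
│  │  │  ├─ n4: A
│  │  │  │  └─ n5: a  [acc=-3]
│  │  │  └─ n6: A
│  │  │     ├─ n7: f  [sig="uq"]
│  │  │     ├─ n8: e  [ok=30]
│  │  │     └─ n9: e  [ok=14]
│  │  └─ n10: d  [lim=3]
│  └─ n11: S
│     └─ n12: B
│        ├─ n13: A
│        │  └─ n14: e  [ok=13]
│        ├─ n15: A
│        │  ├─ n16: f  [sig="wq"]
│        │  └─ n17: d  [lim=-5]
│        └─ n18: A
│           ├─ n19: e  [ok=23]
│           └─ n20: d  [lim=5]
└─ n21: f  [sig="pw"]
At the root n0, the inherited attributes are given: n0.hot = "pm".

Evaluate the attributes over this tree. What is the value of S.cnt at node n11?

"x"

1. n0.hot = "pm"  [given at root]
2. n1.wid = true  [true]
3. n2.sig = 4  [4]
4. n3.sig = -5  [A₀.sig - 9]
5. n4.sig = -1  [A₀.sig + 4]
6. n5.acc = -3  [terminal]
7. n4.cnt = 7  [a.acc + 10]
8. n6.sig = 1  [A₀.sig * -1 - 4]
9. n7.sig = "uq"  [terminal]
10. n8.ok = 30  [terminal]
11. n9.ok = 14  [terminal]
12. n6.cnt = 10  [e₀.ok + e₁.ok - 34]
13. n3.cnt = -6  [A₁.cnt + A₀.sig - 8]
14. n10.lim = 3  [terminal]
15. n2.cnt = 7  [A₁.cnt + d.lim + 10]
16. n11.hot = "nz"  ["nz"]
17. n12.wid = false  [false]
18. n13.sig = 6  [6]
19. n14.ok = 13  [terminal]
20. n13.cnt = 28  [e.ok + 15]
21. n15.sig = 19  [A₀.cnt - 9]
22. n16.sig = "wq"  [terminal]
23. n17.lim = -5  [terminal]
24. n15.cnt = -1  [d.lim + 4]
25. n18.sig = 18  [A₀.cnt - 10]
26. n19.ok = 23  [terminal]
27. n20.lim = 5  [terminal]
28. n18.cnt = 19  [A.sig + 1]
29. n12.cnt = false  [A₀.cnt > 28]
30. n11.cnt = "x"  [if B.cnt then S.hot else "x"]
31. n1.cnt = false  [B.wid == false]
32. n21.sig = "pw"  [terminal]
33. n0.cnt = "xpm"  ["x" ++ S.hot]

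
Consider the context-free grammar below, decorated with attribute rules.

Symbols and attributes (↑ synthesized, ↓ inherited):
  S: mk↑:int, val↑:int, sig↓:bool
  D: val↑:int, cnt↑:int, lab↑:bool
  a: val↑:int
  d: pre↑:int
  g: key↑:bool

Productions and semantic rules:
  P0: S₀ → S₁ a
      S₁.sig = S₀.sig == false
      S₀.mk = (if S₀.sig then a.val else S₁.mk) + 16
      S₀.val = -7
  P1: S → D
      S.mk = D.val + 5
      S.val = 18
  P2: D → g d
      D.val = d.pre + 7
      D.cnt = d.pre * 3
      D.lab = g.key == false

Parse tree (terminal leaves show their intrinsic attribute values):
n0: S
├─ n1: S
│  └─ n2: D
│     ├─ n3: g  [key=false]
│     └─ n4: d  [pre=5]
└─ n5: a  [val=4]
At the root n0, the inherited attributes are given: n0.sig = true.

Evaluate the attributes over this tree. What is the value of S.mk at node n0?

20

1. n0.sig = true  [given at root]
2. n1.sig = false  [S₀.sig == false]
3. n3.key = false  [terminal]
4. n4.pre = 5  [terminal]
5. n2.val = 12  [d.pre + 7]
6. n2.cnt = 15  [d.pre * 3]
7. n2.lab = true  [g.key == false]
8. n1.mk = 17  [D.val + 5]
9. n1.val = 18  [18]
10. n5.val = 4  [terminal]
11. n0.mk = 20  [(if S₀.sig then a.val else S₁.mk) + 16]
12. n0.val = -7  [-7]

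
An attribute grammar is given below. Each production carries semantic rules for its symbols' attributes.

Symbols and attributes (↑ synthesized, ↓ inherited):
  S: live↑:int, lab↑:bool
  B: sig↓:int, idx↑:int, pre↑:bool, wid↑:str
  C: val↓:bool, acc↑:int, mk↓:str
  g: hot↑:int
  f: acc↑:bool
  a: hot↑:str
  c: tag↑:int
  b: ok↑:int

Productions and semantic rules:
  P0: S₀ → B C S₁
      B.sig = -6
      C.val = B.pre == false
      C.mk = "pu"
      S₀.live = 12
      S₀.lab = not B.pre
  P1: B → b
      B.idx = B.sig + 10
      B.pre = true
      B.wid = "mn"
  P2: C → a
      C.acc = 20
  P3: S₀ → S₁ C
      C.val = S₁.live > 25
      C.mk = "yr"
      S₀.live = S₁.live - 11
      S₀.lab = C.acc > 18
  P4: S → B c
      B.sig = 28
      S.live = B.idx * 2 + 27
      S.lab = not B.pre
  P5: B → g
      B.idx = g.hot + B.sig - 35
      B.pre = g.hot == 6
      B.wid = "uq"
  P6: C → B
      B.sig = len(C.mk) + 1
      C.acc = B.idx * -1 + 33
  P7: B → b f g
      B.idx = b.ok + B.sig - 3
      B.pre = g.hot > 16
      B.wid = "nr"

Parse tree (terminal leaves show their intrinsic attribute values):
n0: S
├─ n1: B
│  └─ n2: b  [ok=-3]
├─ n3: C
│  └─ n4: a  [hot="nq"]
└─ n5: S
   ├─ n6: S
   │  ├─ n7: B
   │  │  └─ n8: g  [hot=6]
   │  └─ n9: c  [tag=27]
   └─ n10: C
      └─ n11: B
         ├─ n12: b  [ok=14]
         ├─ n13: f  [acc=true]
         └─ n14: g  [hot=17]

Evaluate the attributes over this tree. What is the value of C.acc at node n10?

1. n1.sig = -6  [-6]
2. n2.ok = -3  [terminal]
3. n1.idx = 4  [B.sig + 10]
4. n1.pre = true  [true]
5. n1.wid = "mn"  ["mn"]
6. n3.val = false  [B.pre == false]
7. n3.mk = "pu"  ["pu"]
8. n4.hot = "nq"  [terminal]
9. n3.acc = 20  [20]
10. n7.sig = 28  [28]
11. n8.hot = 6  [terminal]
12. n7.idx = -1  [g.hot + B.sig - 35]
13. n7.pre = true  [g.hot == 6]
14. n7.wid = "uq"  ["uq"]
15. n9.tag = 27  [terminal]
16. n6.live = 25  [B.idx * 2 + 27]
17. n6.lab = false  [not B.pre]
18. n10.val = false  [S₁.live > 25]
19. n10.mk = "yr"  ["yr"]
20. n11.sig = 3  [len(C.mk) + 1]
21. n12.ok = 14  [terminal]
22. n13.acc = true  [terminal]
23. n14.hot = 17  [terminal]
24. n11.idx = 14  [b.ok + B.sig - 3]
25. n11.pre = true  [g.hot > 16]
26. n11.wid = "nr"  ["nr"]
27. n10.acc = 19  [B.idx * -1 + 33]
28. n5.live = 14  [S₁.live - 11]
29. n5.lab = true  [C.acc > 18]
30. n0.live = 12  [12]
31. n0.lab = false  [not B.pre]

19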